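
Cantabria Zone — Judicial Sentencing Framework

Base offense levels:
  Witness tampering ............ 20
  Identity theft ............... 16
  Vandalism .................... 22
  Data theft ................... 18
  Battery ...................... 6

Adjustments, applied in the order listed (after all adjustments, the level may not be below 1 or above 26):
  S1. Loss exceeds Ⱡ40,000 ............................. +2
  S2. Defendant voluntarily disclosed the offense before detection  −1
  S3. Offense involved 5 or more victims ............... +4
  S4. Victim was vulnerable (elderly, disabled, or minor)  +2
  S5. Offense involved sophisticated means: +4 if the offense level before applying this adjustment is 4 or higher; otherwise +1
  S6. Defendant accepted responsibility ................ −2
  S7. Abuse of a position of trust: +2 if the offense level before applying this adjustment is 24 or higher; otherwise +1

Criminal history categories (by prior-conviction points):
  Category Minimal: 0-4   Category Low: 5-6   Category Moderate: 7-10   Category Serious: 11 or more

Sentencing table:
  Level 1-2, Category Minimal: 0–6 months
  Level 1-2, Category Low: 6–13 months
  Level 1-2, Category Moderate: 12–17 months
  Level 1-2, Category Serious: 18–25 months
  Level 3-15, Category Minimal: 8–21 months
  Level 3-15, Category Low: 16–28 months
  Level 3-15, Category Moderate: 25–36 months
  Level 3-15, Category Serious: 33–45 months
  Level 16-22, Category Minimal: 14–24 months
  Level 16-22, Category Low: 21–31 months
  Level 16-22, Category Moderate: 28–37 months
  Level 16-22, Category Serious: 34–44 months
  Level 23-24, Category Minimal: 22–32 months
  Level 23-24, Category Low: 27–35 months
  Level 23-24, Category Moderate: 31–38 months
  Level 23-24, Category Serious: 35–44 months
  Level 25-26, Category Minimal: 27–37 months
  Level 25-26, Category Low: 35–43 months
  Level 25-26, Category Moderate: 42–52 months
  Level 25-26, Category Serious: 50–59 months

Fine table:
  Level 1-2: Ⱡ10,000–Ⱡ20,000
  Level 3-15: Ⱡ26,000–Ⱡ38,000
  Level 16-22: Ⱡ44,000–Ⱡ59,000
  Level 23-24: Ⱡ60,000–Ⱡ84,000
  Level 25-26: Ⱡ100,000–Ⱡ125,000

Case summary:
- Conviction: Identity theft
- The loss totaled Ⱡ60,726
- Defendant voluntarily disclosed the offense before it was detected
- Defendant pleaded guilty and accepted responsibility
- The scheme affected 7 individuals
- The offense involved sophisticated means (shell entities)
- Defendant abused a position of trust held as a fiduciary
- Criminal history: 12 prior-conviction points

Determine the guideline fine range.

Ⱡ60,000–Ⱡ84,000

Base offense level for identity theft: 16.
S1 applies: 16 + 2 = 18.
S2 applies: 18 − 1 = 17.
S3 applies: 17 + 4 = 21.
S4 does not apply.
S5 applies (level before this adjustment is 21 ≥ 4, so +4): 21 + 4 = 25.
S6 applies: 25 − 2 = 23.
S7 applies (level before this adjustment is 23 < 24, so +1): 23 + 1 = 24.
Final offense level: 24.
Level 24 falls in the 23-24 band.
Fine table: Level 23-24 → Ⱡ60,000–Ⱡ84,000.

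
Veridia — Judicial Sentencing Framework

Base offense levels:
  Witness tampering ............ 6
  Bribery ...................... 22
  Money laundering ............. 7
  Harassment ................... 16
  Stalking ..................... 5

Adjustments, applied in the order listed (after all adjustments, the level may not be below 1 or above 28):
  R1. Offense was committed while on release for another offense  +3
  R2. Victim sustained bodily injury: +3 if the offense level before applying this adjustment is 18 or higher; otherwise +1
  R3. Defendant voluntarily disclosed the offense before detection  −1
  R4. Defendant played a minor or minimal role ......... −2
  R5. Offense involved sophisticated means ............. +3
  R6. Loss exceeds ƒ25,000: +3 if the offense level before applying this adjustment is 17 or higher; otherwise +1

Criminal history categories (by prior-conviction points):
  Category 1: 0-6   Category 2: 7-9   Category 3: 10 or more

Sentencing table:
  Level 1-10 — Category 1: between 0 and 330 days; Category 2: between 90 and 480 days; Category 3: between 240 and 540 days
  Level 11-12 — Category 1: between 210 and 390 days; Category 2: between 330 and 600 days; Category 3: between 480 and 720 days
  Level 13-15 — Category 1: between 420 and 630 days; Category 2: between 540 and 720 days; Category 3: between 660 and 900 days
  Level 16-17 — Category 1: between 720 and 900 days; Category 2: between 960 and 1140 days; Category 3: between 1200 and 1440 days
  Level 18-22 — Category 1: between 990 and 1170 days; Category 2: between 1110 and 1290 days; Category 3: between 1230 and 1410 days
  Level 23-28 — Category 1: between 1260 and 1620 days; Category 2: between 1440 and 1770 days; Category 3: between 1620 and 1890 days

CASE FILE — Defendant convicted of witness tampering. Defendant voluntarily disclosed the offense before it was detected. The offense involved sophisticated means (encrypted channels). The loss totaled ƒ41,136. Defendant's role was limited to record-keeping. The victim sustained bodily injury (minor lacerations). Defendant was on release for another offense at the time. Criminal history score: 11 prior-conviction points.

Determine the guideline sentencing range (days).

Base offense level for witness tampering: 6.
R1 applies: 6 + 3 = 9.
R2 applies (level before this adjustment is 9 < 18, so +1): 9 + 1 = 10.
R3 applies: 10 − 1 = 9.
R4 applies: 9 − 2 = 7.
R5 applies: 7 + 3 = 10.
R6 applies (level before this adjustment is 10 < 17, so +1): 10 + 1 = 11.
Final offense level: 11.
Criminal history: 11 prior points → Category 3 (10+).
Level 11 falls in the 11-12 band.
Grid: Level 11-12 × Category 3 = 480-720 days.

480-720 days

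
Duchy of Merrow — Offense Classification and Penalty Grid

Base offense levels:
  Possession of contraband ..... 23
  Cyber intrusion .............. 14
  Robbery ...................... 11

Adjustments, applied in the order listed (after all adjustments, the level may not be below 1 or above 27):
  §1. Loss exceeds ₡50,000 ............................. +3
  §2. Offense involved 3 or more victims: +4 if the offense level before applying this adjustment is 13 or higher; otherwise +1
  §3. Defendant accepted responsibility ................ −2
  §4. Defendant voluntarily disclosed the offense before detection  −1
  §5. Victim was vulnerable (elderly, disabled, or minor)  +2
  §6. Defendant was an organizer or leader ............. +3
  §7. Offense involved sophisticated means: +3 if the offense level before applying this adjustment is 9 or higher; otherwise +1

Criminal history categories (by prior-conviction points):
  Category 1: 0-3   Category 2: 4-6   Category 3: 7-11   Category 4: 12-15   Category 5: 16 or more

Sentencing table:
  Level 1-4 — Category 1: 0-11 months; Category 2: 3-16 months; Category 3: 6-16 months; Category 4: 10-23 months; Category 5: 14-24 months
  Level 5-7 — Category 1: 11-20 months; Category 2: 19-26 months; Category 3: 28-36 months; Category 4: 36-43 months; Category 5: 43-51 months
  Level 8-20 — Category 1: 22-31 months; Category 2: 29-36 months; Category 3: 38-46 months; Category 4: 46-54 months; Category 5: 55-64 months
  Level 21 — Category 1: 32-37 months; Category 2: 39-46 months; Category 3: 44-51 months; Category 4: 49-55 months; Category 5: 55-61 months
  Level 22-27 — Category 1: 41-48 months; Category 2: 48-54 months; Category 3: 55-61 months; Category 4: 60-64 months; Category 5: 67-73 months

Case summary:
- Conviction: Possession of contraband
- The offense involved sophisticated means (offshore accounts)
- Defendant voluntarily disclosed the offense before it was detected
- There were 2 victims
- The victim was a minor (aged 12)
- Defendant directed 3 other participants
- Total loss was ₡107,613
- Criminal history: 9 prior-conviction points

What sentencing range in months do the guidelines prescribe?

Base offense level for possession of contraband: 23.
§1 applies: 23 + 3 = 26.
§3 does not apply.
§4 applies: 26 − 1 = 25.
§5 applies: 25 + 2 = 27.
§6 applies: 27 + 3 = 30.
§7 applies (level before this adjustment is 30 ≥ 9, so +3): 30 + 3 = 33.
Level 33 exceeds the maximum of 27; capped at 27.
Final offense level: 27.
Criminal history: 9 prior points → Category 3 (7-11).
Level 27 falls in the 22-27 band.
Grid: Level 22-27 × Category 3 = 55-61 months.

55-61 months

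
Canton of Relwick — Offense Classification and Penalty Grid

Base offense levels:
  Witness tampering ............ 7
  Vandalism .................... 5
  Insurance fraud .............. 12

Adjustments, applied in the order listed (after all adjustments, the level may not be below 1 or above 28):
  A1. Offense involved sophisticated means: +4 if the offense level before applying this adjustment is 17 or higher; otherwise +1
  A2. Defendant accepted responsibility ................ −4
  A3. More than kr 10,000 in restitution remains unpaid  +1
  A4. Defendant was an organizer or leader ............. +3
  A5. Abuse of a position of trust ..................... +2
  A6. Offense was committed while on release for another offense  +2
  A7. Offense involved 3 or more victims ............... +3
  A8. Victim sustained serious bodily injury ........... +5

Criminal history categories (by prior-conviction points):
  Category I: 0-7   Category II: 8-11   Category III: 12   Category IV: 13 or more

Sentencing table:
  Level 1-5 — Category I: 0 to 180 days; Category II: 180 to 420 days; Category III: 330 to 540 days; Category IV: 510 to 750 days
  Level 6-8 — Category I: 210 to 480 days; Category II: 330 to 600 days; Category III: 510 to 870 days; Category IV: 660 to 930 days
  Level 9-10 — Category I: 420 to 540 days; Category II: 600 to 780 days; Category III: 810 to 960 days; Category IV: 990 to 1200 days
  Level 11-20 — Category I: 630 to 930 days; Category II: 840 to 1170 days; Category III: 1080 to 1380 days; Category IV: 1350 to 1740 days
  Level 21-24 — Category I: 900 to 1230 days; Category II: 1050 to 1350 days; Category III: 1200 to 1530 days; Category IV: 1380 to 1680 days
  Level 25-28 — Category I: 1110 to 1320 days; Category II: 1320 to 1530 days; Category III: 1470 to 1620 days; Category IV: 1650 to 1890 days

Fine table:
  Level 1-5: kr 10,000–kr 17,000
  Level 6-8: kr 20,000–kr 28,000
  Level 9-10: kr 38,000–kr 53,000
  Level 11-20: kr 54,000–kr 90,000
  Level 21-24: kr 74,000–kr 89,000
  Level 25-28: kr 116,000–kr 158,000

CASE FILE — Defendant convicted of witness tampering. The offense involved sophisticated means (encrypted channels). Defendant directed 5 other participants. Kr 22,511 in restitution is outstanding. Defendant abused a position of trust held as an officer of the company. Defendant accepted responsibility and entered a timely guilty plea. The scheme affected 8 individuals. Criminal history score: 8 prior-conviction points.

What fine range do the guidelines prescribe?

kr 54,000–kr 90,000

Base offense level for witness tampering: 7.
A1 applies (level before this adjustment is 7 < 17, so +1): 7 + 1 = 8.
A2 applies: 8 − 4 = 4.
A3 applies: 4 + 1 = 5.
A4 applies: 5 + 3 = 8.
A5 applies: 8 + 2 = 10.
A6 does not apply.
A7 applies: 10 + 3 = 13.
A8 does not apply.
Final offense level: 13.
Level 13 falls in the 11-20 band.
Fine table: Level 11-20 → kr 54,000–kr 90,000.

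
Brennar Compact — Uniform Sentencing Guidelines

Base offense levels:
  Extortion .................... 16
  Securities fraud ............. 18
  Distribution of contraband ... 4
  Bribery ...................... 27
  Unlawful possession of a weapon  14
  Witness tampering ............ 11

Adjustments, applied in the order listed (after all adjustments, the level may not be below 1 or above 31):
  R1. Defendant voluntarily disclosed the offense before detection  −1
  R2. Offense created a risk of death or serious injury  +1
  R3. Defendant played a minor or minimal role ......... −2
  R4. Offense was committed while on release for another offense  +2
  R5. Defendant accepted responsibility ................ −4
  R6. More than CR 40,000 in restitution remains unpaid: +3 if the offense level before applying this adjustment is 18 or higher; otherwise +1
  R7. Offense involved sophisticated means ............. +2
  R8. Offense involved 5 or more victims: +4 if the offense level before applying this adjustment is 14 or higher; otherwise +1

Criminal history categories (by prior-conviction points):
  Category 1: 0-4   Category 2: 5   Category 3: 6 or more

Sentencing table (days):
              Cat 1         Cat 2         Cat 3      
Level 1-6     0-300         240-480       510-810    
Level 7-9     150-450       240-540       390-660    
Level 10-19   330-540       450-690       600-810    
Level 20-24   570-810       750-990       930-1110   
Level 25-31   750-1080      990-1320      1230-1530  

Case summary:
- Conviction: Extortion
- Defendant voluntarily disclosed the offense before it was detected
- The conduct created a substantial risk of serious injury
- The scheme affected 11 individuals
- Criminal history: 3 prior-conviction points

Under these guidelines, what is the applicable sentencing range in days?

Base offense level for extortion: 16.
R1 applies: 16 − 1 = 15.
R2 applies: 15 + 1 = 16.
R3 does not apply.
R4 does not apply.
R6 does not apply.
R7 does not apply.
R8 applies (level before this adjustment is 16 ≥ 14, so +4): 16 + 4 = 20.
Final offense level: 20.
Criminal history: 3 prior points → Category 1 (0-4).
Level 20 falls in the 20-24 band.
Grid: Level 20-24 × Category 1 = 570-810 days.

570-810 days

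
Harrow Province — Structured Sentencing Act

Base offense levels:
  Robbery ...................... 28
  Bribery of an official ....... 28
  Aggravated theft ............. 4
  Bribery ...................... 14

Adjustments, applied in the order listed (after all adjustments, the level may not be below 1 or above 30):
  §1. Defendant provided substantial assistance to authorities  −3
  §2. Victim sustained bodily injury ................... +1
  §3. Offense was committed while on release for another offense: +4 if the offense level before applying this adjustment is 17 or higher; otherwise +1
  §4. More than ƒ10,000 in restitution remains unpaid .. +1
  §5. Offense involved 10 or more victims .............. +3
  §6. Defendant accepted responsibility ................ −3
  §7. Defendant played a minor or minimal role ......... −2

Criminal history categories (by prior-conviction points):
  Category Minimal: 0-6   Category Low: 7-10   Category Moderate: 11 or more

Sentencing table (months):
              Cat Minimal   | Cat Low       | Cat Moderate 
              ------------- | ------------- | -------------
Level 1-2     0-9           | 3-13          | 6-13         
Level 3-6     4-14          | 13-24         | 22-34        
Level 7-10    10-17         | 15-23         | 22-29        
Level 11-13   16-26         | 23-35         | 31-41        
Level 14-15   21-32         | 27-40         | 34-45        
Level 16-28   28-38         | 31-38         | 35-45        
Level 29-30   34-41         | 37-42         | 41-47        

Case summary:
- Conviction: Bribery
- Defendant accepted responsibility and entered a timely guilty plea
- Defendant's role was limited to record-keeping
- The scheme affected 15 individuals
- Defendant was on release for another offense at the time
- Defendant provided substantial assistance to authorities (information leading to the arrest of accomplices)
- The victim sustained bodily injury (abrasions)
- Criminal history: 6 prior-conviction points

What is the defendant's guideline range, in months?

16-26 months

Base offense level for bribery: 14.
§1 applies: 14 − 3 = 11.
§2 applies: 11 + 1 = 12.
§3 applies (level before this adjustment is 12 < 17, so +1): 12 + 1 = 13.
§4 does not apply.
§5 applies: 13 + 3 = 16.
§6 applies: 16 − 3 = 13.
§7 applies: 13 − 2 = 11.
Final offense level: 11.
Criminal history: 6 prior points → Category Minimal (0-6).
Level 11 falls in the 11-13 band.
Grid: Level 11-13 × Category Minimal = 16-26 months.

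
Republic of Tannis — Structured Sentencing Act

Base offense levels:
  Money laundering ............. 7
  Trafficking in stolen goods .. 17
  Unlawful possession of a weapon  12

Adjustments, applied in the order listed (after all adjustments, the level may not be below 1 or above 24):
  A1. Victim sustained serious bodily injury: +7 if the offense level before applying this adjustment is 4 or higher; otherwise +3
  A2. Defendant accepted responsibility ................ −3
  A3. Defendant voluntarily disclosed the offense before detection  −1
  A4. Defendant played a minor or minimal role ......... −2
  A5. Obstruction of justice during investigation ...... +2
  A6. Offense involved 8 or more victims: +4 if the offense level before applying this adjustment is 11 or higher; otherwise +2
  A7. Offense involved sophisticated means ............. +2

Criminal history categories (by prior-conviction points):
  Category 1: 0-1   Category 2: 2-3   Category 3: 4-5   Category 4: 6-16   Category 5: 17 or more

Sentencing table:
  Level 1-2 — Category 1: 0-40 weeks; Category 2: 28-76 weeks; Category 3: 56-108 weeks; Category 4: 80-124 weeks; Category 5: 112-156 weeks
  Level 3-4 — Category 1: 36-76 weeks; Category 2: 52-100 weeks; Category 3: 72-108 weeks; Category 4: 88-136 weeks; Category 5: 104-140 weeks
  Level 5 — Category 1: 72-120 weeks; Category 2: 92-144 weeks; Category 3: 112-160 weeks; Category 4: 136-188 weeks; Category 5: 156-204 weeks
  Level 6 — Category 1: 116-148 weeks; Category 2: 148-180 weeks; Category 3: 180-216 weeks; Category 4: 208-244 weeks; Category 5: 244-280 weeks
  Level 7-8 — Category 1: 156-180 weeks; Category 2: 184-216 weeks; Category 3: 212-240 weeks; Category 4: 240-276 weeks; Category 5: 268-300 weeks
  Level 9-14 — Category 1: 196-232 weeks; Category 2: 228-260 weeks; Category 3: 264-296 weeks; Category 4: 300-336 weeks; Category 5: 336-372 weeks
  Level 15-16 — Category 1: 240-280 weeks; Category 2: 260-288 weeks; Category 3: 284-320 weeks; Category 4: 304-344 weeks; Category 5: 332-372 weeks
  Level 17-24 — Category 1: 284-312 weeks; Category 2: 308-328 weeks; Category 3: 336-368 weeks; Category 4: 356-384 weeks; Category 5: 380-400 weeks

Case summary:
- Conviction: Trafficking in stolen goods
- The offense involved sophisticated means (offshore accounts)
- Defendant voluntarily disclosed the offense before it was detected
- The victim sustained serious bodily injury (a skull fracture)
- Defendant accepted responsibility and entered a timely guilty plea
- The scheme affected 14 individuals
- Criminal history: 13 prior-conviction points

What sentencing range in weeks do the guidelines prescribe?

Base offense level for trafficking in stolen goods: 17.
A1 applies (level before this adjustment is 17 ≥ 4, so +7): 17 + 7 = 24.
A2 applies: 24 − 3 = 21.
A3 applies: 21 − 1 = 20.
A4 does not apply.
A5 does not apply.
A6 applies (level before this adjustment is 20 ≥ 11, so +4): 20 + 4 = 24.
A7 applies: 24 + 2 = 26.
Level 26 exceeds the maximum of 24; capped at 24.
Final offense level: 24.
Criminal history: 13 prior points → Category 4 (6-16).
Level 24 falls in the 17-24 band.
Grid: Level 17-24 × Category 4 = 356-384 weeks.

356-384 weeks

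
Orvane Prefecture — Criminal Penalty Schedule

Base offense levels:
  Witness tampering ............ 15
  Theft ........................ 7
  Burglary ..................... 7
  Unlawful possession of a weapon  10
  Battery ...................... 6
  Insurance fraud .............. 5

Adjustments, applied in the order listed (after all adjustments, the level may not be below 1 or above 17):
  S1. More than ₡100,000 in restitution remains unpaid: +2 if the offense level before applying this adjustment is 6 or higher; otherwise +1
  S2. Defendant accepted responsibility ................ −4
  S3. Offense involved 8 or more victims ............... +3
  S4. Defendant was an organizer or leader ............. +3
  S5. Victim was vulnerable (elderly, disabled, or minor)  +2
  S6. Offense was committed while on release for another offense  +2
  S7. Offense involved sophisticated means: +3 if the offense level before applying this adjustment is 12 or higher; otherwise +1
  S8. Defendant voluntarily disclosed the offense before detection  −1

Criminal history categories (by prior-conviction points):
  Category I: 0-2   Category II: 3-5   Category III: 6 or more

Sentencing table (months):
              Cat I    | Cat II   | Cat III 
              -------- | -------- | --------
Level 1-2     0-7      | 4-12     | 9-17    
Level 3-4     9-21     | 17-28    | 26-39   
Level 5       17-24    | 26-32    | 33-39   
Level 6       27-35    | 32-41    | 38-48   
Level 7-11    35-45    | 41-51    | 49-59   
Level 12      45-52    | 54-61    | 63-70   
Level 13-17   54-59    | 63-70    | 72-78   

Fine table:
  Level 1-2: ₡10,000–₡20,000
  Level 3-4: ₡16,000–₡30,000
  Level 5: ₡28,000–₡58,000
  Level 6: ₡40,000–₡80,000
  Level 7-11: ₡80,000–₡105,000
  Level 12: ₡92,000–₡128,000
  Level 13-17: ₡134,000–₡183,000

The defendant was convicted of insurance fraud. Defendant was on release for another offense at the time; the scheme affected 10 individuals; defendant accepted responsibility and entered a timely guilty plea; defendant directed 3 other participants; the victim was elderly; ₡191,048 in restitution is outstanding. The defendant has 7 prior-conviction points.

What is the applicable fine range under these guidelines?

₡92,000–₡128,000

Base offense level for insurance fraud: 5.
S1 applies (level before this adjustment is 5 < 6, so +1): 5 + 1 = 6.
S2 applies: 6 − 4 = 2.
S3 applies: 2 + 3 = 5.
S4 applies: 5 + 3 = 8.
S5 applies: 8 + 2 = 10.
S6 applies: 10 + 2 = 12.
S7 does not apply.
Final offense level: 12.
Level 12 falls in the 12 band.
Fine table: Level 12 → ₡92,000–₡128,000.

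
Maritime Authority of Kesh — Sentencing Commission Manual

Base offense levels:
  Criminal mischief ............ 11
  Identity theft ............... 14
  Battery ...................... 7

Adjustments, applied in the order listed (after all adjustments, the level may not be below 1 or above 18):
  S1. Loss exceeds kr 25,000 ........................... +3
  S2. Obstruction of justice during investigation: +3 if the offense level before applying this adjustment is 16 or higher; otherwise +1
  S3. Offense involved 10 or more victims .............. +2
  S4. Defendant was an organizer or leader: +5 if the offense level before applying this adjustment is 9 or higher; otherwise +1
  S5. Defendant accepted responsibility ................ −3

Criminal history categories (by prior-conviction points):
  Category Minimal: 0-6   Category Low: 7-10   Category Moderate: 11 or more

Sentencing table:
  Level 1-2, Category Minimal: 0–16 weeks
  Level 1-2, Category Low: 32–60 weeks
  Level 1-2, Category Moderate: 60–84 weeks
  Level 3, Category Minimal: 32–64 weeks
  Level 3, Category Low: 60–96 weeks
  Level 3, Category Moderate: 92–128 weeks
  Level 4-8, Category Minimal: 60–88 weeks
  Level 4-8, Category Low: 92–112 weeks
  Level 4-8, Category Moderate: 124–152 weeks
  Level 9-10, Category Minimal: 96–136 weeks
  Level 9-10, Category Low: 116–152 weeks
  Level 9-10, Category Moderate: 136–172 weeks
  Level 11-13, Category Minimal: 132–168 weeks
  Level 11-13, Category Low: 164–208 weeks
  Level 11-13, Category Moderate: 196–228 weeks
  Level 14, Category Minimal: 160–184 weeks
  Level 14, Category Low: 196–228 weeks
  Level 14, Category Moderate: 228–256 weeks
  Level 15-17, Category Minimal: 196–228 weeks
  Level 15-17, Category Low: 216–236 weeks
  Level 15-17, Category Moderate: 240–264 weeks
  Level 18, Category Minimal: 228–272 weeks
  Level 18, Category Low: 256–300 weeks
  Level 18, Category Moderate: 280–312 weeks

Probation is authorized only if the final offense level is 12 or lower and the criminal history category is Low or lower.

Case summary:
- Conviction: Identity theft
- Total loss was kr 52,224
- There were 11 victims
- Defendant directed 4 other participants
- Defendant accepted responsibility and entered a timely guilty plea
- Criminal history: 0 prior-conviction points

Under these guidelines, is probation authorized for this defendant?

No

Base offense level for identity theft: 14.
S1 applies: 14 + 3 = 17.
S2 does not apply.
S3 applies: 17 + 2 = 19.
S4 applies (level before this adjustment is 19 ≥ 9, so +5): 19 + 5 = 24.
S5 applies: 24 − 3 = 21.
Level 21 exceeds the maximum of 18; capped at 18.
Final offense level: 18.
Criminal history: 0 prior points → Category Minimal (0-6).
Level 18 falls in the 18 band.
Grid: Level 18 × Category Minimal = 228-272 weeks.
Probation check: level 18 > 12 and category Minimal ≤ Low → not eligible.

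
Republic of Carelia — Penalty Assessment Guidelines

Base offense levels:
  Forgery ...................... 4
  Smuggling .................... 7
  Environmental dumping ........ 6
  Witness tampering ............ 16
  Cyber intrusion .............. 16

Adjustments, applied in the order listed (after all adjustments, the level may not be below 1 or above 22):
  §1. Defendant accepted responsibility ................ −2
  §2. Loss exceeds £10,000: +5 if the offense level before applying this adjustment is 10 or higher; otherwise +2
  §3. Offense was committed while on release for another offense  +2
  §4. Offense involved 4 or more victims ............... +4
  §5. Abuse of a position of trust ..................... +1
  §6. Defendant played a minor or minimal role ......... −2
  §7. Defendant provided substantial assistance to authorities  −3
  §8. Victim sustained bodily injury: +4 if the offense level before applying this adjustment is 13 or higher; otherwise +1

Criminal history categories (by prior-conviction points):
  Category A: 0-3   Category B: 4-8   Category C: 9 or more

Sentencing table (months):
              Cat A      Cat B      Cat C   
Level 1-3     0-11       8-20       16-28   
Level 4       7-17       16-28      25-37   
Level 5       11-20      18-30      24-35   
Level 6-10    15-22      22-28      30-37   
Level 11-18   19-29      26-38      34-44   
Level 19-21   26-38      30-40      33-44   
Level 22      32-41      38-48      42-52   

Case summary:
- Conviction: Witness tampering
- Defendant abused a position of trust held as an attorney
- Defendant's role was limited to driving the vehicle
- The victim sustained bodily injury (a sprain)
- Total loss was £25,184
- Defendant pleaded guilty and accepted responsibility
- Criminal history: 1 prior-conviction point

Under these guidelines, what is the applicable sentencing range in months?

32-41 months

Base offense level for witness tampering: 16.
§1 applies: 16 − 2 = 14.
§2 applies (level before this adjustment is 14 ≥ 10, so +5): 14 + 5 = 19.
§3 does not apply.
§4 does not apply.
§5 applies: 19 + 1 = 20.
§6 applies: 20 − 2 = 18.
§8 applies (level before this adjustment is 18 ≥ 13, so +4): 18 + 4 = 22.
Final offense level: 22.
Criminal history: 1 prior point → Category A (0-3).
Level 22 falls in the 22 band.
Grid: Level 22 × Category A = 32-41 months.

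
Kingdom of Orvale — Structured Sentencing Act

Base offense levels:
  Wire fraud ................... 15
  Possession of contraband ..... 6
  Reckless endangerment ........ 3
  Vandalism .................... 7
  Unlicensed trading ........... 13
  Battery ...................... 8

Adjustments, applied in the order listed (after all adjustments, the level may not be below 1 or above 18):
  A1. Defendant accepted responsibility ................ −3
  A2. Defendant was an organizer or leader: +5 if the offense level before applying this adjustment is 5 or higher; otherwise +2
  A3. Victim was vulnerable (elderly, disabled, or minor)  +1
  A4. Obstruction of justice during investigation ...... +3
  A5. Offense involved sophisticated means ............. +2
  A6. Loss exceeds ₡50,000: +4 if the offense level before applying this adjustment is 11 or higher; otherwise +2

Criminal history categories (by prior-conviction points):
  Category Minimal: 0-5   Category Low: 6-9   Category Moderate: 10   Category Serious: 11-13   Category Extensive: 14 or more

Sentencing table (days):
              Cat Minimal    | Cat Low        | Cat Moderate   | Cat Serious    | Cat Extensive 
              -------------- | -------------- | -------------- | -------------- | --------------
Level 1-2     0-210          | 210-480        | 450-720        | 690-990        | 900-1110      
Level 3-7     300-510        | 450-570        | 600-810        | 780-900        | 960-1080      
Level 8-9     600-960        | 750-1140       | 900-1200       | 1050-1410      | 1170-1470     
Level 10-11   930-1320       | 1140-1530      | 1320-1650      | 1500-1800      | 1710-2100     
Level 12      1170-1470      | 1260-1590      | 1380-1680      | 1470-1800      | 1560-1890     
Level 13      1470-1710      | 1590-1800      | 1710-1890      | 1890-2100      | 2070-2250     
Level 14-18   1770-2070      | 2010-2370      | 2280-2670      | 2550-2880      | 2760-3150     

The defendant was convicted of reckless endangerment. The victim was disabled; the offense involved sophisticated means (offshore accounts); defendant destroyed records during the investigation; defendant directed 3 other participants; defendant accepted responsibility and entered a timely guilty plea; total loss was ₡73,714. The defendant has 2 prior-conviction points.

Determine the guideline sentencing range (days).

930-1320 days

Base offense level for reckless endangerment: 3.
A1 applies: 3 − 3 = 0.
A2 applies (level before this adjustment is 0 < 5, so +2): 0 + 2 = 2.
A3 applies: 2 + 1 = 3.
A4 applies: 3 + 3 = 6.
A5 applies: 6 + 2 = 8.
A6 applies (level before this adjustment is 8 < 11, so +2): 8 + 2 = 10.
Final offense level: 10.
Criminal history: 2 prior points → Category Minimal (0-5).
Level 10 falls in the 10-11 band.
Grid: Level 10-11 × Category Minimal = 930-1320 days.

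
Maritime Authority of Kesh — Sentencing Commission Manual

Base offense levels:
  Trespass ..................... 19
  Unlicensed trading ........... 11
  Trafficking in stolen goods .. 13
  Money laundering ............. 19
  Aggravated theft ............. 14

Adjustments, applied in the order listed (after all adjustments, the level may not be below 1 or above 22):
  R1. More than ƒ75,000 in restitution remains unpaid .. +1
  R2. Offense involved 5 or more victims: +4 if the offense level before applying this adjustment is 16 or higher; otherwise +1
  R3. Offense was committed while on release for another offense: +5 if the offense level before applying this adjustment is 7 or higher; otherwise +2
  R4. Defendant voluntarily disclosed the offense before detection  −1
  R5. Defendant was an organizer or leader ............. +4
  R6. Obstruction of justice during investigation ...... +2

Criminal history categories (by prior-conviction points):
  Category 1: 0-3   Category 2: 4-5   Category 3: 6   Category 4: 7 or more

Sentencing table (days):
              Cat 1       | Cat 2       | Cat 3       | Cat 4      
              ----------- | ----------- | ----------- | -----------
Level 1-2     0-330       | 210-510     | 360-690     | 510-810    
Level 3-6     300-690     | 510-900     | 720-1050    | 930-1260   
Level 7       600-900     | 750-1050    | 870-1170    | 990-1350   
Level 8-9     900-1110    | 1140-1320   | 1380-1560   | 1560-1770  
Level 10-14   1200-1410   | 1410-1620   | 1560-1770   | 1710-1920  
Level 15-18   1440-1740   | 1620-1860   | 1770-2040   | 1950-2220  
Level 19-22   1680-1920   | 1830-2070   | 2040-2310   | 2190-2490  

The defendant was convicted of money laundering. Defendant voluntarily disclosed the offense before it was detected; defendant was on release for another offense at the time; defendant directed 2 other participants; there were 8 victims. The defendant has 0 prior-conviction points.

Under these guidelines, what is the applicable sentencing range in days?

1680-1920 days

Base offense level for money laundering: 19.
R2 applies (level before this adjustment is 19 ≥ 16, so +4): 19 + 4 = 23.
R3 applies (level before this adjustment is 23 ≥ 7, so +5): 23 + 5 = 28.
R4 applies: 28 − 1 = 27.
R5 applies: 27 + 4 = 31.
Level 31 exceeds the maximum of 22; capped at 22.
Final offense level: 22.
Criminal history: 0 prior points → Category 1 (0-3).
Level 22 falls in the 19-22 band.
Grid: Level 19-22 × Category 1 = 1680-1920 days.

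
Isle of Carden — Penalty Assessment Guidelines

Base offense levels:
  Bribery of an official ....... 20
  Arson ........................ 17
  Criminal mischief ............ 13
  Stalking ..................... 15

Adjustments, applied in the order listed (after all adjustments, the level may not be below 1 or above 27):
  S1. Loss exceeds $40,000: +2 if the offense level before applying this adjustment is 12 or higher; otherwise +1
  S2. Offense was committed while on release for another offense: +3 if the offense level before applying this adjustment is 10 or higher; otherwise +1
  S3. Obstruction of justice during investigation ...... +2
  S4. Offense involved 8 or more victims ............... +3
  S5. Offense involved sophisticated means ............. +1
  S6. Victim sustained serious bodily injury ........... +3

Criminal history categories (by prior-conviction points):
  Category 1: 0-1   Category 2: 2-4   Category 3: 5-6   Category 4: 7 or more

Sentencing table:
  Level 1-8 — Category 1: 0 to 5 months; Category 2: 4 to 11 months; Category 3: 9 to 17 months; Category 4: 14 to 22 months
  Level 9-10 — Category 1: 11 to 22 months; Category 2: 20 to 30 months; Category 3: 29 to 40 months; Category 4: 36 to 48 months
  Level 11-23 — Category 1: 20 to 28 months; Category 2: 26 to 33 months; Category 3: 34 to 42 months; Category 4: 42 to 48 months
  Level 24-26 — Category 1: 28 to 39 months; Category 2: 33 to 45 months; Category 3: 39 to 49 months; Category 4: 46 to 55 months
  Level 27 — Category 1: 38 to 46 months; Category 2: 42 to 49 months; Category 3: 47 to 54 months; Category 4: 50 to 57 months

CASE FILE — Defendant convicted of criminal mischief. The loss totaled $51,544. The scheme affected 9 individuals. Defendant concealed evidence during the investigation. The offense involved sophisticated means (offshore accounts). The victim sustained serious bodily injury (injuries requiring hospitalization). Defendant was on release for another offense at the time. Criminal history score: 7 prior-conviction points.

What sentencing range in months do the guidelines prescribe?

Base offense level for criminal mischief: 13.
S1 applies (level before this adjustment is 13 ≥ 12, so +2): 13 + 2 = 15.
S2 applies (level before this adjustment is 15 ≥ 10, so +3): 15 + 3 = 18.
S3 applies: 18 + 2 = 20.
S4 applies: 20 + 3 = 23.
S5 applies: 23 + 1 = 24.
S6 applies: 24 + 3 = 27.
Final offense level: 27.
Criminal history: 7 prior points → Category 4 (7+).
Level 27 falls in the 27 band.
Grid: Level 27 × Category 4 = 50-57 months.

50-57 months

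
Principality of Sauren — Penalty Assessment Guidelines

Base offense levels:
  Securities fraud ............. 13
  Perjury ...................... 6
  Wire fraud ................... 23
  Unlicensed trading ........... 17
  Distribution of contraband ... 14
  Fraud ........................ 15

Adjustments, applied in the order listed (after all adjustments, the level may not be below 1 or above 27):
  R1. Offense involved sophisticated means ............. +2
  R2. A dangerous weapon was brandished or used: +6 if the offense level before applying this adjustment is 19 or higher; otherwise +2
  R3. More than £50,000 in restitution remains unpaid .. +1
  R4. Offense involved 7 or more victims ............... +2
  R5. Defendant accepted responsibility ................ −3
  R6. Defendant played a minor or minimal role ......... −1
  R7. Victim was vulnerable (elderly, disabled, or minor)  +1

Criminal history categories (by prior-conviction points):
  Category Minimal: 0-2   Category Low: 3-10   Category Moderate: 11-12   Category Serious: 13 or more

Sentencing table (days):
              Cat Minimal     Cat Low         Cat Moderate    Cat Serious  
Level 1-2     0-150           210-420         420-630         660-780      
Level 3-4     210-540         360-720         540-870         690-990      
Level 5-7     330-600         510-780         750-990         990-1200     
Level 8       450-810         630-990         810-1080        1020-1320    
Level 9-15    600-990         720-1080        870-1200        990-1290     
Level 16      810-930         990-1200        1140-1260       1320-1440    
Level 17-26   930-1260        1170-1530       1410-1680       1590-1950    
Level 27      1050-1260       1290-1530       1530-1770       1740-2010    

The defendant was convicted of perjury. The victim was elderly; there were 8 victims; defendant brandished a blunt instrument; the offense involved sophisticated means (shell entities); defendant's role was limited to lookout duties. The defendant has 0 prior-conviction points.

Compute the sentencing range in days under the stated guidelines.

600-990 days

Base offense level for perjury: 6.
R1 applies: 6 + 2 = 8.
R2 applies (level before this adjustment is 8 < 19, so +2): 8 + 2 = 10.
R4 applies: 10 + 2 = 12.
R6 applies: 12 − 1 = 11.
R7 applies: 11 + 1 = 12.
Final offense level: 12.
Criminal history: 0 prior points → Category Minimal (0-2).
Level 12 falls in the 9-15 band.
Grid: Level 9-15 × Category Minimal = 600-990 days.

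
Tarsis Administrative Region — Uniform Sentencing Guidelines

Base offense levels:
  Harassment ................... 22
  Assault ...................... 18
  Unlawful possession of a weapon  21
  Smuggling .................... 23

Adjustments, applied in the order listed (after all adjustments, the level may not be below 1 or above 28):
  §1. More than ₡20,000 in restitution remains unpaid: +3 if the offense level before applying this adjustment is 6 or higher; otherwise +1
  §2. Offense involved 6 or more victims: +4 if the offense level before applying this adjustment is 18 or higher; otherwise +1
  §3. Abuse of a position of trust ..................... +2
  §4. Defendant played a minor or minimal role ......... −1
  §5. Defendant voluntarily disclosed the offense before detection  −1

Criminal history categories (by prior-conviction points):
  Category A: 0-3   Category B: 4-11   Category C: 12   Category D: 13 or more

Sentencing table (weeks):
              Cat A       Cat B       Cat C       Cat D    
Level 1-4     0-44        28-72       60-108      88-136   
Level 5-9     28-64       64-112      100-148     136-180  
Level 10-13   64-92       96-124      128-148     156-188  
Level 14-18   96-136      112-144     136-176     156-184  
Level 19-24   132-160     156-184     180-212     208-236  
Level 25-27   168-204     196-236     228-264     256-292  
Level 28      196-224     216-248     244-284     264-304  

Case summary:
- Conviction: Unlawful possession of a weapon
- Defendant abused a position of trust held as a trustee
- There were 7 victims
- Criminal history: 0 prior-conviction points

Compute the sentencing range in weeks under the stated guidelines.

168-204 weeks

Base offense level for unlawful possession of a weapon: 21.
§1 does not apply.
§2 applies (level before this adjustment is 21 ≥ 18, so +4): 21 + 4 = 25.
§3 applies: 25 + 2 = 27.
§5 does not apply.
Final offense level: 27.
Criminal history: 0 prior points → Category A (0-3).
Level 27 falls in the 25-27 band.
Grid: Level 25-27 × Category A = 168-204 weeks.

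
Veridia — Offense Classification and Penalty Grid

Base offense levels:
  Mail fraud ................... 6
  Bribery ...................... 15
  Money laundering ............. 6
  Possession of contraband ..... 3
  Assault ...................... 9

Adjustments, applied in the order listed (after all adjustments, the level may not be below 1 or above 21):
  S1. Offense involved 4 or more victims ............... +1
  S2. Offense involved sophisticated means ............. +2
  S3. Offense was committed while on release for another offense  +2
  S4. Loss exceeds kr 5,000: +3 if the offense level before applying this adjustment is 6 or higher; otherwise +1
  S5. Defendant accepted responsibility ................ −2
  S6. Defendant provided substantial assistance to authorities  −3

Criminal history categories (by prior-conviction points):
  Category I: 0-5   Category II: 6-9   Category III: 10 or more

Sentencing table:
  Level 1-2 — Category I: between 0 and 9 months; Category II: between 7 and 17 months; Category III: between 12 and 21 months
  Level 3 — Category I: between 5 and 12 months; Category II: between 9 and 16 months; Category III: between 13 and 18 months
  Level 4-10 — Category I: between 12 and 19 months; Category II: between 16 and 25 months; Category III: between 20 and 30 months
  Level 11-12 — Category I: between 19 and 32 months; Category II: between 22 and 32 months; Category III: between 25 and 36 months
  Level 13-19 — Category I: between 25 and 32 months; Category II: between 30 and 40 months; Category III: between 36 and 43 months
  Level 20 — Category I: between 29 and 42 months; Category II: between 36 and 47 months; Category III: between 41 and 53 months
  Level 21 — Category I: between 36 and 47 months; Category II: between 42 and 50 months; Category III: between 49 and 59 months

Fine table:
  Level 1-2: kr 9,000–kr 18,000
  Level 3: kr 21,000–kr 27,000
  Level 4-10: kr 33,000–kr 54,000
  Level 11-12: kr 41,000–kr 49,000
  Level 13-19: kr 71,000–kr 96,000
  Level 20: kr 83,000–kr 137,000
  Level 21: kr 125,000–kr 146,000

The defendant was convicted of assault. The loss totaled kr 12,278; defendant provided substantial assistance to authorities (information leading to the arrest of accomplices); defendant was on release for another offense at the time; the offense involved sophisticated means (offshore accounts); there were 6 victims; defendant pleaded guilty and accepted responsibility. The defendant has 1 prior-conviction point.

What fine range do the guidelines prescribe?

kr 41,000–kr 49,000

Base offense level for assault: 9.
S1 applies: 9 + 1 = 10.
S2 applies: 10 + 2 = 12.
S3 applies: 12 + 2 = 14.
S4 applies (level before this adjustment is 14 ≥ 6, so +3): 14 + 3 = 17.
S5 applies: 17 − 2 = 15.
S6 applies: 15 − 3 = 12.
Final offense level: 12.
Level 12 falls in the 11-12 band.
Fine table: Level 11-12 → kr 41,000–kr 49,000.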